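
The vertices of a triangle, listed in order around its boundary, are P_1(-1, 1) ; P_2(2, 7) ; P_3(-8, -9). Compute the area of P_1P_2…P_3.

6

Cross-terms: -9, 38, -17  ⇒  Σ = 12
Area = |Σ|/2 = 6.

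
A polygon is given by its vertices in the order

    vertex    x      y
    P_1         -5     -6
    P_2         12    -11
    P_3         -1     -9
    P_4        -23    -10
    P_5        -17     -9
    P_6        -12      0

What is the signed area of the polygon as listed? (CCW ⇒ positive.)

-94

Apply the shoelace formula: 2A = Σ (x_i·y_{i+1} − x_{i+1}·y_i), indices taken mod 6.
Σ = (127) + (-119) + (-197) + (37) + (-108) + (72) = -188
Signed area = Σ/2 = -94 (negative ⇒ clockwise traversal).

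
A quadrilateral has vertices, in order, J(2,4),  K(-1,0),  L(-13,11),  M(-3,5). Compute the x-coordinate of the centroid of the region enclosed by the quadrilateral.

Apply the shoelace (surveyor's) formula. First the cross-terms c_i = x_i·y_{i+1} − x_{i+1}·y_i:
  4, -11, -32, -22  ⇒  2A = -61, A = -30.5.
Then Σ (x_i + x_{i+1})·c_i = 692, so x̄ = 692 / (6·(-30.5)) = -692/183.

-692/183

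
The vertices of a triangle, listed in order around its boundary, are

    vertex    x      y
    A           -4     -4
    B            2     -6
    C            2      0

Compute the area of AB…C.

18

Σ = (32) + (12) + (-8) = 36
Area = |Σ|/2 = 18.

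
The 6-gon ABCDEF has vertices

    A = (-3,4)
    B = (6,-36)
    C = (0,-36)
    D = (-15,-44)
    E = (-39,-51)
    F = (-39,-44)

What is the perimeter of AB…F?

|AB| = √((9)² + (-40)²) = √1681 = 41
|BC| = √((-6)² + (0)²) = √36 = 6
|CD| = √((-15)² + (-8)²) = √289 = 17
|DE| = √((-24)² + (-7)²) = √625 = 25
|EF| = √((0)² + (7)²) = √49 = 7
|FA| = √((36)² + (48)²) = √3600 = 60
Perimeter = 41 + 6 + 17 + 25 + 7 + 60 = 156.

156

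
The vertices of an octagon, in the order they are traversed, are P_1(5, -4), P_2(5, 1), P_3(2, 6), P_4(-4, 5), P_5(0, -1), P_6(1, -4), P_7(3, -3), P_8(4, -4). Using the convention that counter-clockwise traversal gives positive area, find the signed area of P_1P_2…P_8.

Apply Gauss's area formula: 2A = Σ (x_i·y_{i+1} − x_{i+1}·y_i), indices taken mod 8.
Σ = (25) + (28) + (34) + (4) + (1) + (9) + (0) + (4) = 105
Signed area = Σ/2 = 52.5 (positive ⇒ counter-clockwise traversal).

52.5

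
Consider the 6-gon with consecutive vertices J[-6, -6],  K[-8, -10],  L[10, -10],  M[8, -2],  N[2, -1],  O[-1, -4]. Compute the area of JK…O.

Apply the shoelace (surveyor's) formula: 2A = Σ (x_i·y_{i+1} − x_{i+1}·y_i), indices taken mod 6.
Σ = (12) + (180) + (60) + (-4) + (-9) + (-18) = 221
Area = |Σ|/2 = 110.5.

110.5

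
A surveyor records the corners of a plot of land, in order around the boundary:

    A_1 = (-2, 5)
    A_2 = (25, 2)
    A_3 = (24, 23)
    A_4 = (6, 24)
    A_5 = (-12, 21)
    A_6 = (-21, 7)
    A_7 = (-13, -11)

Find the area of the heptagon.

Apply the shoelace (surveyor's) formula: 2A = Σ (x_i·y_{i+1} − x_{i+1}·y_i), indices taken mod 7.
Σ = (-129) + (527) + (438) + (414) + (357) + (322) + (-87) = 1842
Area = |Σ|/2 = 921.

921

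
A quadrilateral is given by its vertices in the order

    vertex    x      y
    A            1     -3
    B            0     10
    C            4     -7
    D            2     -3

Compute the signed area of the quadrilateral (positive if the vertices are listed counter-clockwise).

-15.5

Apply the surveyor's formula: 2A = Σ (x_i·y_{i+1} − x_{i+1}·y_i), indices taken mod 4.
A→B: (1)(10) − (0)(-3) = 10
B→C: (0)(-7) − (4)(10) = -40
C→D: (4)(-3) − (2)(-7) = 2
D→A: (2)(-3) − (1)(-3) = -3
Σ = -31
Signed area = Σ/2 = -15.5 (negative ⇒ clockwise traversal).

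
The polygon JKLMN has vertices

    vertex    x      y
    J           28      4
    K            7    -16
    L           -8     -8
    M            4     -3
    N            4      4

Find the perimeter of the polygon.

|JK| = √((-21)² + (-20)²) = √841 = 29
|KL| = √((-15)² + (8)²) = √289 = 17
|LM| = √((12)² + (5)²) = √169 = 13
|MN| = √((0)² + (7)²) = √49 = 7
|NJ| = √((24)² + (0)²) = √576 = 24
Perimeter = 29 + 17 + 13 + 7 + 24 = 90.

90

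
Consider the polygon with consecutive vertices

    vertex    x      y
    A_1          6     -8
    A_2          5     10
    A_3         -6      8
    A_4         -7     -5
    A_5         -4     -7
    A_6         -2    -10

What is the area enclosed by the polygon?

Σ = (100) + (100) + (86) + (29) + (26) + (76) = 417
Area = |Σ|/2 = 208.5.

208.5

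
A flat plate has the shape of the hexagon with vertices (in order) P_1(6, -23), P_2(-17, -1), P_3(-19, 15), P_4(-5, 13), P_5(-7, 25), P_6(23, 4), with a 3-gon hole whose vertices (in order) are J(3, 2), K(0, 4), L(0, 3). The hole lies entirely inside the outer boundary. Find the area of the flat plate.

1015

Outer boundary:
Apply the surveyor's formula: 2A = Σ (x_i·y_{i+1} − x_{i+1}·y_i), indices taken mod 6.
Σ = (-397) + (-274) + (-172) + (-34) + (-603) + (-553) = -2033
Area = |Σ|/2 = 1016.5.
Hole:
Σ = (12) + (0) + (-9) = 3
Area = |Σ|/2 = 1.5.
Net area = 1016.5 − 1.5 = 1015.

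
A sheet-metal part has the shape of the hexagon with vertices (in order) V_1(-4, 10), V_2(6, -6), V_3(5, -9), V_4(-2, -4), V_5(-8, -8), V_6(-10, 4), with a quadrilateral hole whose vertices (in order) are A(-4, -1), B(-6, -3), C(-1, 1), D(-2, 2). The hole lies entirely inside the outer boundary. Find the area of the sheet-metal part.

Outer boundary:
Apply the surveyor's formula: 2A = Σ (x_i·y_{i+1} − x_{i+1}·y_i), indices taken mod 6.
Σ = (-36) + (-24) + (-38) + (-16) + (-112) + (-84) = -310
Area = |Σ|/2 = 155.
Hole:
Apply the shoelace formula: 2A = Σ (x_i·y_{i+1} − x_{i+1}·y_i), indices taken mod 4.
Cross-terms: 6, -9, 0, 10  ⇒  Σ = 7
Area = |Σ|/2 = 3.5.
Net area = 155 − 3.5 = 151.5.

151.5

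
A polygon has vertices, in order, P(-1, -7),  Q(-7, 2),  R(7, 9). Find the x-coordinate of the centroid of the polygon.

-1/3

Apply the surveyor's formula. First the cross-terms c_i = x_i·y_{i+1} − x_{i+1}·y_i:
  -51, -77, -40  ⇒  2A = -168, A = -84.
Then Σ (x_i + x_{i+1})·c_i = 168, so x̄ = 168 / (6·(-84)) = -1/3.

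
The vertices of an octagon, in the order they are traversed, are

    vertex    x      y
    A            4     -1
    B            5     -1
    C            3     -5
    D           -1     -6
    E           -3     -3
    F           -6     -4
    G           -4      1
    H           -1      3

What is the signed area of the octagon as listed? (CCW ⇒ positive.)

-54.5

A→B: (4)(-1) − (5)(-1) = 1
B→C: (5)(-5) − (3)(-1) = -22
C→D: (3)(-6) − (-1)(-5) = -23
D→E: (-1)(-3) − (-3)(-6) = -15
E→F: (-3)(-4) − (-6)(-3) = -6
F→G: (-6)(1) − (-4)(-4) = -22
G→H: (-4)(3) − (-1)(1) = -11
H→A: (-1)(-1) − (4)(3) = -11
Σ = -109
Signed area = Σ/2 = -54.5 (negative ⇒ clockwise traversal).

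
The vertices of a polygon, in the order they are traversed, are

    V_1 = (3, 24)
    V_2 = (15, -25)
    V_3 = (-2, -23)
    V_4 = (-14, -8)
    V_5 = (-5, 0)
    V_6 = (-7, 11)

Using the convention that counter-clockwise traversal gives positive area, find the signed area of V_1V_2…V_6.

-716

Apply Gauss's area formula: 2A = Σ (x_i·y_{i+1} − x_{i+1}·y_i), indices taken mod 6.
Σ = (-435) + (-395) + (-306) + (-40) + (-55) + (-201) = -1432
Signed area = Σ/2 = -716 (negative ⇒ clockwise traversal).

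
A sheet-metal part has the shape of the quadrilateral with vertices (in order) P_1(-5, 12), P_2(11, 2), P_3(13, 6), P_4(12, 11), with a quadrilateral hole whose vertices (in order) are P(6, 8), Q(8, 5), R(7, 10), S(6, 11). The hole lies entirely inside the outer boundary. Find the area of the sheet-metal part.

Outer boundary:
Apply the surveyor's formula: 2A = Σ (x_i·y_{i+1} − x_{i+1}·y_i), indices taken mod 4.
P_1→P_2: (-5)(2) − (11)(12) = -142
P_2→P_3: (11)(6) − (13)(2) = 40
P_3→P_4: (13)(11) − (12)(6) = 71
P_4→P_1: (12)(12) − (-5)(11) = 199
Σ = 168
Area = |Σ|/2 = 84.
Hole:
P→Q: (6)(5) − (8)(8) = -34
Q→R: (8)(10) − (7)(5) = 45
R→S: (7)(11) − (6)(10) = 17
S→P: (6)(8) − (6)(11) = -18
Σ = 10
Area = |Σ|/2 = 5.
Net area = 84 − 5 = 79.

79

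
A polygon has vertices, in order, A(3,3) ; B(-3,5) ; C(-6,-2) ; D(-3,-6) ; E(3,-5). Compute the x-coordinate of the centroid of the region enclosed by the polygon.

Apply the surveyor's formula. First the cross-terms c_i = x_i·y_{i+1} − x_{i+1}·y_i:
  24, 36, 30, 33, 24  ⇒  2A = 147, A = 73.5.
Then Σ (x_i + x_{i+1})·c_i = -450, so x̄ = -450 / (6·73.5) = -50/49.

-50/49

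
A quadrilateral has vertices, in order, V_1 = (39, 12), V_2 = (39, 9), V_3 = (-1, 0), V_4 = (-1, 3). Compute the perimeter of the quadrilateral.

|V_1V_2| = √((0)² + (-3)²) = √9 = 3
|V_2V_3| = √((-40)² + (-9)²) = √1681 = 41
|V_3V_4| = √((0)² + (3)²) = √9 = 3
|V_4V_1| = √((40)² + (9)²) = √1681 = 41
Perimeter = 3 + 41 + 3 + 41 = 88.

88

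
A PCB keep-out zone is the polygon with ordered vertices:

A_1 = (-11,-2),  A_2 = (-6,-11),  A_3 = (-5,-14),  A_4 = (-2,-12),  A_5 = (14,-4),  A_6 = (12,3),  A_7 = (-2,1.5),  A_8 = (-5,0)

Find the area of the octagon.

Σ = (109) + (29) + (32) + (176) + (90) + (24) + (7.5) + (10) = 477.5
Area = |Σ|/2 = 238.75.

238.75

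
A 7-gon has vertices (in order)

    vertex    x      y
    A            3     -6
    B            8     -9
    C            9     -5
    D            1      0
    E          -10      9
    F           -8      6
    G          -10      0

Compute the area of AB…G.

104

Σ = (21) + (41) + (5) + (9) + (12) + (60) + (60) = 208
Area = |Σ|/2 = 104.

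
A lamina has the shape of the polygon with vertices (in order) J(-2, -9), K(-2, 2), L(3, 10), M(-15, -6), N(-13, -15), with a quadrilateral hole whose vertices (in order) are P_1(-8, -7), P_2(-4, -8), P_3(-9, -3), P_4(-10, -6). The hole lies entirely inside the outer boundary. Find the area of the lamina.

Outer boundary:
Apply Gauss's area formula: 2A = Σ (x_i·y_{i+1} − x_{i+1}·y_i), indices taken mod 5.
J→K: (-2)(2) − (-2)(-9) = -22
K→L: (-2)(10) − (3)(2) = -26
L→M: (3)(-6) − (-15)(10) = 132
M→N: (-15)(-15) − (-13)(-6) = 147
N→J: (-13)(-9) − (-2)(-15) = 87
Σ = 318
Area = |Σ|/2 = 159.
Hole:
Apply Gauss's area formula: 2A = Σ (x_i·y_{i+1} − x_{i+1}·y_i), indices taken mod 4.
Σ = (36) + (-60) + (24) + (22) = 22
Area = |Σ|/2 = 11.
Net area = 159 − 11 = 148.

148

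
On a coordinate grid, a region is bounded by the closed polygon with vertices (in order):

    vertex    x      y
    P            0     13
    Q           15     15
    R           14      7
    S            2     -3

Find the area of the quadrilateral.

165

Cross-terms: -195, -105, -56, 26  ⇒  Σ = -330
Area = |Σ|/2 = 165.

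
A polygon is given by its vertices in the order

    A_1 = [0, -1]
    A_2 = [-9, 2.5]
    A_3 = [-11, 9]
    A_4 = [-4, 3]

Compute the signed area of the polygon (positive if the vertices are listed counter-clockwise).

-27.75

Apply the shoelace (surveyor's) formula: 2A = Σ (x_i·y_{i+1} − x_{i+1}·y_i), indices taken mod 4.
Σ = (-9) + (-53.5) + (3) + (4) = -55.5
Signed area = Σ/2 = -27.75 (negative ⇒ clockwise traversal).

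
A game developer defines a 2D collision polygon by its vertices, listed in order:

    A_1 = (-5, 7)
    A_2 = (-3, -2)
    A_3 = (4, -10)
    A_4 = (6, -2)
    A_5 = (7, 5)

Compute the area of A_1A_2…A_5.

119.5

Apply Gauss's area formula: 2A = Σ (x_i·y_{i+1} − x_{i+1}·y_i), indices taken mod 5.
A_1→A_2: (-5)(-2) − (-3)(7) = 31
A_2→A_3: (-3)(-10) − (4)(-2) = 38
A_3→A_4: (4)(-2) − (6)(-10) = 52
A_4→A_5: (6)(5) − (7)(-2) = 44
A_5→A_1: (7)(7) − (-5)(5) = 74
Σ = 239
Area = |Σ|/2 = 119.5.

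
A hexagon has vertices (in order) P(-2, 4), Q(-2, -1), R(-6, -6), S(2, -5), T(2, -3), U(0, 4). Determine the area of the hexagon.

P→Q: (-2)(-1) − (-2)(4) = 10
Q→R: (-2)(-6) − (-6)(-1) = 6
R→S: (-6)(-5) − (2)(-6) = 42
S→T: (2)(-3) − (2)(-5) = 4
T→U: (2)(4) − (0)(-3) = 8
U→P: (0)(4) − (-2)(4) = 8
Σ = 78
Area = |Σ|/2 = 39.

39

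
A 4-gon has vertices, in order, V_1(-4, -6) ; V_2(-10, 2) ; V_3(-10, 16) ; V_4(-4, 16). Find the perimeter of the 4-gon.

52

|V_1V_2| = √((-6)² + (8)²) = √100 = 10
|V_2V_3| = √((0)² + (14)²) = √196 = 14
|V_3V_4| = √((6)² + (0)²) = √36 = 6
|V_4V_1| = √((0)² + (-22)²) = √484 = 22
Perimeter = 10 + 14 + 6 + 22 = 52.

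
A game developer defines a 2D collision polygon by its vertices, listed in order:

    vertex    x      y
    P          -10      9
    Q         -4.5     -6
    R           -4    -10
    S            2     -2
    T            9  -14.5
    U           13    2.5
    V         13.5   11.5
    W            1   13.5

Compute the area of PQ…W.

390

Σ = (100.5) + (21) + (28) + (-11) + (211) + (115.75) + (170.75) + (144) = 780
Area = |Σ|/2 = 390.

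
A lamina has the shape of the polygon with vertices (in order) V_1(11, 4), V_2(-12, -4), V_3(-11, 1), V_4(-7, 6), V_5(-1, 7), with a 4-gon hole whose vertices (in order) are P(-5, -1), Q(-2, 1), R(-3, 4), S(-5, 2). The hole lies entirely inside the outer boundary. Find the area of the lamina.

Outer boundary:
Cross-terms: 4, -56, -59, -43, -81  ⇒  Σ = -235
Area = |Σ|/2 = 117.5.
Hole:
Σ = (-7) + (-5) + (14) + (15) = 17
Area = |Σ|/2 = 8.5.
Net area = 117.5 − 8.5 = 109.

109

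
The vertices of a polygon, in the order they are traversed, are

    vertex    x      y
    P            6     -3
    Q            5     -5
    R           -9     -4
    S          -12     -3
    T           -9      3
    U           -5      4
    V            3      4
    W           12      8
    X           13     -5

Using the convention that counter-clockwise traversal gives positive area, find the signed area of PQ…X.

-207

P→Q: (6)(-5) − (5)(-3) = -15
Q→R: (5)(-4) − (-9)(-5) = -65
R→S: (-9)(-3) − (-12)(-4) = -21
S→T: (-12)(3) − (-9)(-3) = -63
T→U: (-9)(4) − (-5)(3) = -21
U→V: (-5)(4) − (3)(4) = -32
V→W: (3)(8) − (12)(4) = -24
W→X: (12)(-5) − (13)(8) = -164
X→P: (13)(-3) − (6)(-5) = -9
Σ = -414
Signed area = Σ/2 = -207 (negative ⇒ clockwise traversal).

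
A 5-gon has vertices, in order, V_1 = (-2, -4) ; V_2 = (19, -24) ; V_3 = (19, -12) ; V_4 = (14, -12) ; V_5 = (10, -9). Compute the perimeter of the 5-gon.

|V_1V_2| = √((21)² + (-20)²) = √841 = 29
|V_2V_3| = √((0)² + (12)²) = √144 = 12
|V_3V_4| = √((-5)² + (0)²) = √25 = 5
|V_4V_5| = √((-4)² + (3)²) = √25 = 5
|V_5V_1| = √((-12)² + (5)²) = √169 = 13
Perimeter = 29 + 12 + 5 + 5 + 13 = 64.

64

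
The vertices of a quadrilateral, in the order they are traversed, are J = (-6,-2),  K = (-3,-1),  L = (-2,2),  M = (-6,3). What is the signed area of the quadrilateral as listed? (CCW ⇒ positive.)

14

Apply Gauss's area formula: 2A = Σ (x_i·y_{i+1} − x_{i+1}·y_i), indices taken mod 4.
Cross-terms: 0, -8, 6, 30  ⇒  Σ = 28
Signed area = Σ/2 = 14 (positive ⇒ counter-clockwise traversal).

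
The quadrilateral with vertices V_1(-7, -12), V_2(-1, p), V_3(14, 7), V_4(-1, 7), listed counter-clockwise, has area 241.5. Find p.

Write out the shoelace sum; only the two edges meeting at V_2 involve p:
2·Area = [((-7)·p − (-1)·(-12)) + ((-1)·7 − 14·p)] + 166
       = -21·p + 147 = 483
⇒ p = -16.

-16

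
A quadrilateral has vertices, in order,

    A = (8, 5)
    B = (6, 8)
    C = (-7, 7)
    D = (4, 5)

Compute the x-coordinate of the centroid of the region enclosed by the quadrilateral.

109/49

Apply the shoelace formula. First the cross-terms c_i = x_i·y_{i+1} − x_{i+1}·y_i:
  34, 98, -63, -20  ⇒  2A = 49, A = 24.5.
Then Σ (x_i + x_{i+1})·c_i = 327, so x̄ = 327 / (6·24.5) = 109/49.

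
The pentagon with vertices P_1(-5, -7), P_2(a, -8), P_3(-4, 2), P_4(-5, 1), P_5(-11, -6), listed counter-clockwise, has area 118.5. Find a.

The doubled signed area Σ (x_i y_{i+1} − x_{i+1} y_i) is linear in a.
With a=0 it equals 102; the coefficient of a is 9 (from the two edges through P_2).
So 9·a + 102 = 2·118.5 = 237 ⇒ a = 15.

15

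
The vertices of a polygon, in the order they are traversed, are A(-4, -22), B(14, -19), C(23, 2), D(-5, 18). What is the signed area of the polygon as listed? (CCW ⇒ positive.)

Cross-terms: 384, 465, 424, 182  ⇒  Σ = 1455
Signed area = Σ/2 = 727.5 (positive ⇒ counter-clockwise traversal).

727.5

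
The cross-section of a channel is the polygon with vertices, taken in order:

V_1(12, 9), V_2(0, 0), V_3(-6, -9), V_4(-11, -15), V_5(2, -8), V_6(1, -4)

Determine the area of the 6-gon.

Apply Gauss's area formula: 2A = Σ (x_i·y_{i+1} − x_{i+1}·y_i), indices taken mod 6.
V_1→V_2: (12)(0) − (0)(9) = 0
V_2→V_3: (0)(-9) − (-6)(0) = 0
V_3→V_4: (-6)(-15) − (-11)(-9) = -9
V_4→V_5: (-11)(-8) − (2)(-15) = 118
V_5→V_6: (2)(-4) − (1)(-8) = 0
V_6→V_1: (1)(9) − (12)(-4) = 57
Σ = 166
Area = |Σ|/2 = 83.

83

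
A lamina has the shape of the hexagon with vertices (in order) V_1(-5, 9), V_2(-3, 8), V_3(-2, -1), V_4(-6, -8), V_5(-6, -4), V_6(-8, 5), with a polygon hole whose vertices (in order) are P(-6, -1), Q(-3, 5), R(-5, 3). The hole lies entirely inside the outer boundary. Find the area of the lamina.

Outer boundary:
Apply Gauss's area formula: 2A = Σ (x_i·y_{i+1} − x_{i+1}·y_i), indices taken mod 6.
Σ = (-13) + (19) + (10) + (-24) + (-62) + (-47) = -117
Area = |Σ|/2 = 58.5.
Hole:
Cross-terms: -33, 16, 23  ⇒  Σ = 6
Area = |Σ|/2 = 3.
Net area = 58.5 − 3 = 55.5.

55.5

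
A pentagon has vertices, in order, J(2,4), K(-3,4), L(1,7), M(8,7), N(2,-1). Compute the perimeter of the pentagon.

32

|JK| = √((-5)² + (0)²) = √25 = 5
|KL| = √((4)² + (3)²) = √25 = 5
|LM| = √((7)² + (0)²) = √49 = 7
|MN| = √((-6)² + (-8)²) = √100 = 10
|NJ| = √((0)² + (5)²) = √25 = 5
Perimeter = 5 + 5 + 7 + 10 + 5 = 32.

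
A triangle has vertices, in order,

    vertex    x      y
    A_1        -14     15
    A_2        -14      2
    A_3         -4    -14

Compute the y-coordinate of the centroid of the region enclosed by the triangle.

1

Apply Gauss's area formula. First the cross-terms c_i = x_i·y_{i+1} − x_{i+1}·y_i:
  182, 204, -256  ⇒  2A = 130, A = 65.
Then Σ (y_i + y_{i+1})·c_i = 390, so ȳ = 390 / (6·65) = 1.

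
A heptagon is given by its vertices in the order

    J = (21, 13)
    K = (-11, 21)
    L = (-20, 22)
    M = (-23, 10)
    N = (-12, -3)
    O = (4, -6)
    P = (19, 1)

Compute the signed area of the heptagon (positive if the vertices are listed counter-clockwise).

Σ = (584) + (178) + (306) + (189) + (84) + (118) + (226) = 1685
Signed area = Σ/2 = 842.5 (positive ⇒ counter-clockwise traversal).

842.5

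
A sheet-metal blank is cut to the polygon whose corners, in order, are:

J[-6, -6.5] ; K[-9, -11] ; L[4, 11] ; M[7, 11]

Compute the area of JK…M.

Apply the shoelace (surveyor's) formula: 2A = Σ (x_i·y_{i+1} − x_{i+1}·y_i), indices taken mod 4.
Σ = (7.5) + (-55) + (-33) + (20.5) = -60
Area = |Σ|/2 = 30.

30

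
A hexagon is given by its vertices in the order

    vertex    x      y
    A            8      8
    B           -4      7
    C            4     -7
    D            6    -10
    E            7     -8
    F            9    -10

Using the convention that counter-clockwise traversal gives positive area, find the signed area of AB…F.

133

Σ = (88) + (0) + (2) + (22) + (2) + (152) = 266
Signed area = Σ/2 = 133 (positive ⇒ counter-clockwise traversal).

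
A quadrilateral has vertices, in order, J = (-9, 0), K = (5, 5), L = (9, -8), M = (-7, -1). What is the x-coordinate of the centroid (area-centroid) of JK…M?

Apply the surveyor's formula. First the cross-terms c_i = x_i·y_{i+1} − x_{i+1}·y_i:
  -45, -85, -65, -9  ⇒  2A = -204, A = -102.
Then Σ (x_i + x_{i+1})·c_i = -996, so x̄ = -996 / (6·(-102)) = 83/51.

83/51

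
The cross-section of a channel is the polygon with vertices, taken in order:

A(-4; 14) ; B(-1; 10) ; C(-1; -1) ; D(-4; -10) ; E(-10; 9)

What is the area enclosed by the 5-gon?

124.5

Apply the shoelace formula: 2A = Σ (x_i·y_{i+1} − x_{i+1}·y_i), indices taken mod 5.
Σ = (-26) + (11) + (6) + (-136) + (-104) = -249
Area = |Σ|/2 = 124.5.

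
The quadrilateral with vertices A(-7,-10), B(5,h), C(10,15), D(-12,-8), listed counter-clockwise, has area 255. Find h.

The doubled signed area Σ (x_i y_{i+1} − x_{i+1} y_i) is linear in h.
With h=0 it equals 289; the coefficient of h is -17 (from the two edges through B).
So -17·h + 289 = 2·255 = 510 ⇒ h = -13.

-13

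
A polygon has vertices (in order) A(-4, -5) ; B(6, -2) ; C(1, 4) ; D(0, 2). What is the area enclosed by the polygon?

Apply the shoelace (surveyor's) formula: 2A = Σ (x_i·y_{i+1} − x_{i+1}·y_i), indices taken mod 4.
Σ = (38) + (26) + (2) + (8) = 74
Area = |Σ|/2 = 37.

37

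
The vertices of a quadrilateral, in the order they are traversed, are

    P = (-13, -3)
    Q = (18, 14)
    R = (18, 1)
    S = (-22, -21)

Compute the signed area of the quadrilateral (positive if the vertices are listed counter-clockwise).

Apply the shoelace (surveyor's) formula: 2A = Σ (x_i·y_{i+1} − x_{i+1}·y_i), indices taken mod 4.
Σ = (-128) + (-234) + (-356) + (-207) = -925
Signed area = Σ/2 = -462.5 (negative ⇒ clockwise traversal).

-462.5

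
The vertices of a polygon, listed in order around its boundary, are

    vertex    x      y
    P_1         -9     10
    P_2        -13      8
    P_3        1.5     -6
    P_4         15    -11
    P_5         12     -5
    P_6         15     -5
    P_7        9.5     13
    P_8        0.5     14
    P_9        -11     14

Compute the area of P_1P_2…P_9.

Σ = (58) + (66) + (73.5) + (57) + (15) + (242.5) + (126.5) + (161) + (16) = 815.5
Area = |Σ|/2 = 407.75.

407.75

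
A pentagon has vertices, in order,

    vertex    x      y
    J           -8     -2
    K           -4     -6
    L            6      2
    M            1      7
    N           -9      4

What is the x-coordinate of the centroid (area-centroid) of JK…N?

Apply Gauss's area formula. First the cross-terms c_i = x_i·y_{i+1} − x_{i+1}·y_i:
  40, 28, 40, 67, 50  ⇒  2A = 225, A = 112.5.
Then Σ (x_i + x_{i+1})·c_i = -1530, so x̄ = -1530 / (6·112.5) = -34/15.

-34/15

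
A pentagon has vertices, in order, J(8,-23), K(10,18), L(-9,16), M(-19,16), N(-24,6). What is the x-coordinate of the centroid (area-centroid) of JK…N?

-570/163

Apply the shoelace formula. First the cross-terms c_i = x_i·y_{i+1} − x_{i+1}·y_i:
  374, 322, 160, 270, 504  ⇒  2A = 1630, A = 815.
Then Σ (x_i + x_{i+1})·c_i = -17100, so x̄ = -17100 / (6·815) = -570/163.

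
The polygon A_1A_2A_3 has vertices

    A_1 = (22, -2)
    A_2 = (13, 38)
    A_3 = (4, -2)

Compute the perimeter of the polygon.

|A_1A_2| = √((-9)² + (40)²) = √1681 = 41
|A_2A_3| = √((-9)² + (-40)²) = √1681 = 41
|A_3A_1| = √((18)² + (0)²) = √324 = 18
Perimeter = 41 + 41 + 18 = 100.

100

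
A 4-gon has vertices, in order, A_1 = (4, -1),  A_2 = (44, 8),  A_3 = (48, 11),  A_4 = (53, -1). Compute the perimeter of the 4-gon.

|A_1A_2| = √((40)² + (9)²) = √1681 = 41
|A_2A_3| = √((4)² + (3)²) = √25 = 5
|A_3A_4| = √((5)² + (-12)²) = √169 = 13
|A_4A_1| = √((-49)² + (0)²) = √2401 = 49
Perimeter = 41 + 5 + 13 + 49 = 108.

108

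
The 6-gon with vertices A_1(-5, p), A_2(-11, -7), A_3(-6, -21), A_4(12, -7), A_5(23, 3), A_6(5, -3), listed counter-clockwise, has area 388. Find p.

Write out the shoelace sum; only the two edges meeting at A_1 involve p:
2·Area = [(5·p − (-5)·(-3)) + ((-5)·(-7) − (-11)·p)] + 596
       = 16·p + 616 = 776
⇒ p = 10.

10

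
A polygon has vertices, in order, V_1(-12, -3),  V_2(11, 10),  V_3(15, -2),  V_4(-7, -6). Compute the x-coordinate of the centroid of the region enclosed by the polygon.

Apply Gauss's area formula. First the cross-terms c_i = x_i·y_{i+1} − x_{i+1}·y_i:
  -87, -172, -104, -51  ⇒  2A = -414, A = -207.
Then Σ (x_i + x_{i+1})·c_i = -4248, so x̄ = -4248 / (6·(-207)) = 236/69.

236/69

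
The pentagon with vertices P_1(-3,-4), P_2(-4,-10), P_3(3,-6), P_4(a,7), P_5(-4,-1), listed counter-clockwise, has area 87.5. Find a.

Write out the shoelace sum; only the two edges meeting at P_4 involve a:
2·Area = [(3·7 − a·(-6)) + (a·(-1) − (-4)·7)] + 81
       = 5·a + 130 = 175
⇒ a = 9.

9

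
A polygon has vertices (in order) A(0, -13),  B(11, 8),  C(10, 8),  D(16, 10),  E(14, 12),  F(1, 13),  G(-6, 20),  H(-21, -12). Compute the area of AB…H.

Apply Gauss's area formula: 2A = Σ (x_i·y_{i+1} − x_{i+1}·y_i), indices taken mod 8.
A→B: (0)(8) − (11)(-13) = 143
B→C: (11)(8) − (10)(8) = 8
C→D: (10)(10) − (16)(8) = -28
D→E: (16)(12) − (14)(10) = 52
E→F: (14)(13) − (1)(12) = 170
F→G: (1)(20) − (-6)(13) = 98
G→H: (-6)(-12) − (-21)(20) = 492
H→A: (-21)(-13) − (0)(-12) = 273
Σ = 1208
Area = |Σ|/2 = 604.

604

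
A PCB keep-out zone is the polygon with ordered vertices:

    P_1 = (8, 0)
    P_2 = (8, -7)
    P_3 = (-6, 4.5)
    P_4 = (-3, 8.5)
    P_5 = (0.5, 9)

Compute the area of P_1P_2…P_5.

Σ = (-56) + (-6) + (-37.5) + (-31.25) + (-72) = -202.75
Area = |Σ|/2 = 101.375.

101.375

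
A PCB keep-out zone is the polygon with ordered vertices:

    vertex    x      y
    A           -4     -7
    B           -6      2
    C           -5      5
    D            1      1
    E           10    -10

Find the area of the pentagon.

105

A→B: (-4)(2) − (-6)(-7) = -50
B→C: (-6)(5) − (-5)(2) = -20
C→D: (-5)(1) − (1)(5) = -10
D→E: (1)(-10) − (10)(1) = -20
E→A: (10)(-7) − (-4)(-10) = -110
Σ = -210
Area = |Σ|/2 = 105.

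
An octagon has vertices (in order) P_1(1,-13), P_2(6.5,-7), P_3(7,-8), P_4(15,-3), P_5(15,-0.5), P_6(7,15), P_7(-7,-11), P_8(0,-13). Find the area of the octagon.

Cross-terms: 77.5, -3, 99, 37.5, 228.5, 28, 91, 13  ⇒  Σ = 571.5
Area = |Σ|/2 = 285.75.

285.75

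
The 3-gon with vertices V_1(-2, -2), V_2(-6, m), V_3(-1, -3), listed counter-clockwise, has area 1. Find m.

Write out the shoelace sum; only the two edges meeting at V_2 involve m:
2·Area = [((-2)·m − (-6)·(-2)) + ((-6)·(-3) − (-1)·m)] + -4
       = -1·m + 2 = 2
⇒ m = 0.

0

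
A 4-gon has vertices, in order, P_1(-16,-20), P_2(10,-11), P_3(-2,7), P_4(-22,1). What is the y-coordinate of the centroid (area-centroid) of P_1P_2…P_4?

Apply the surveyor's formula. First the cross-terms c_i = x_i·y_{i+1} − x_{i+1}·y_i:
  376, 48, 152, 456  ⇒  2A = 1032, A = 516.
Then Σ (y_i + y_{i+1})·c_i = -19296, so ȳ = -19296 / (6·516) = -268/43.

-268/43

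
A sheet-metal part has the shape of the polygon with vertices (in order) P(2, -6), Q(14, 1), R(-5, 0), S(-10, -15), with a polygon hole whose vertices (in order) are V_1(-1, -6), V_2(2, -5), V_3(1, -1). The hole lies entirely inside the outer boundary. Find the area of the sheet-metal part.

Outer boundary:
P→Q: (2)(1) − (14)(-6) = 86
Q→R: (14)(0) − (-5)(1) = 5
R→S: (-5)(-15) − (-10)(0) = 75
S→P: (-10)(-6) − (2)(-15) = 90
Σ = 256
Area = |Σ|/2 = 128.
Hole:
Σ = (17) + (3) + (-7) = 13
Area = |Σ|/2 = 6.5.
Net area = 128 − 6.5 = 121.5.

121.5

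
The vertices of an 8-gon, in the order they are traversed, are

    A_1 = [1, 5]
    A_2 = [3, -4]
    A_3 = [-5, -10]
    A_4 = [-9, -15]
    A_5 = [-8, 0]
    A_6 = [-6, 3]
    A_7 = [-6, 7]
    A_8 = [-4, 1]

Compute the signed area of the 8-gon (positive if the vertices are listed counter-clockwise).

Apply Gauss's area formula: 2A = Σ (x_i·y_{i+1} − x_{i+1}·y_i), indices taken mod 8.
Σ = (-19) + (-50) + (-15) + (-120) + (-24) + (-24) + (22) + (-21) = -251
Signed area = Σ/2 = -125.5 (negative ⇒ clockwise traversal).

-125.5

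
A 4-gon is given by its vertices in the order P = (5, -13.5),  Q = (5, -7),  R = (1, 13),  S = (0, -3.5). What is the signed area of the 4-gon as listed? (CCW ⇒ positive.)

59.25

Apply the shoelace formula: 2A = Σ (x_i·y_{i+1} − x_{i+1}·y_i), indices taken mod 4.
Σ = (32.5) + (72) + (-3.5) + (17.5) = 118.5
Signed area = Σ/2 = 59.25 (positive ⇒ counter-clockwise traversal).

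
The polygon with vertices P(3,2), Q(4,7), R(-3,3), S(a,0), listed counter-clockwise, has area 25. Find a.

Write out the shoelace sum; only the two edges meeting at S involve a:
2·Area = [((-3)·0 − a·3) + (a·2 − 3·0)] + 46
       = -1·a + 46 = 50
⇒ a = -4.

-4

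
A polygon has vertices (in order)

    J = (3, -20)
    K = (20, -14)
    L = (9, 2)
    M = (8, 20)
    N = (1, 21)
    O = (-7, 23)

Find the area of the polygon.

538.5

J→K: (3)(-14) − (20)(-20) = 358
K→L: (20)(2) − (9)(-14) = 166
L→M: (9)(20) − (8)(2) = 164
M→N: (8)(21) − (1)(20) = 148
N→O: (1)(23) − (-7)(21) = 170
O→J: (-7)(-20) − (3)(23) = 71
Σ = 1077
Area = |Σ|/2 = 538.5.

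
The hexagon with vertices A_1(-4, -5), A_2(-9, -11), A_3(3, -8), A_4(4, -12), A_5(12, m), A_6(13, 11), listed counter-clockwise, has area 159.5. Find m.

The doubled signed area Σ (x_i y_{i+1} − x_{i+1} y_i) is linear in m.
With m=0 it equals 355; the coefficient of m is -9 (from the two edges through A_5).
So -9·m + 355 = 2·159.5 = 319 ⇒ m = 4.

4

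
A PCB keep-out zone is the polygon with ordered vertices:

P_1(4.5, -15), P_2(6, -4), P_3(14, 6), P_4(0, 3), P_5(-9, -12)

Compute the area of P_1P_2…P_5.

Apply Gauss's area formula: 2A = Σ (x_i·y_{i+1} − x_{i+1}·y_i), indices taken mod 5.
P_1→P_2: (4.5)(-4) − (6)(-15) = 72
P_2→P_3: (6)(6) − (14)(-4) = 92
P_3→P_4: (14)(3) − (0)(6) = 42
P_4→P_5: (0)(-12) − (-9)(3) = 27
P_5→P_1: (-9)(-15) − (4.5)(-12) = 189
Σ = 422
Area = |Σ|/2 = 211.

211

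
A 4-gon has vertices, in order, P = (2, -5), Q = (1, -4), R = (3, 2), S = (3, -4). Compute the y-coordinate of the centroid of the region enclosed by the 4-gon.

Apply the shoelace (surveyor's) formula. First the cross-terms c_i = x_i·y_{i+1} − x_{i+1}·y_i:
  -3, 14, -18, -7  ⇒  2A = -14, A = -7.
Then Σ (y_i + y_{i+1})·c_i = 98, so ȳ = 98 / (6·(-7)) = -7/3.

-7/3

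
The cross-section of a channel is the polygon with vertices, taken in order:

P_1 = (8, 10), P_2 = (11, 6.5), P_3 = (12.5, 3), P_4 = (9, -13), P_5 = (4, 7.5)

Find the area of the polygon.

Σ = (-58) + (-48.25) + (-189.5) + (119.5) + (-20) = -196.25
Area = |Σ|/2 = 98.125.

98.125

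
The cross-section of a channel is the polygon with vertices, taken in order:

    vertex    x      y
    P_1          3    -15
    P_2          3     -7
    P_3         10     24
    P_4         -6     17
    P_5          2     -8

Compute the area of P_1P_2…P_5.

Apply the shoelace formula: 2A = Σ (x_i·y_{i+1} − x_{i+1}·y_i), indices taken mod 5.
Cross-terms: 24, 142, 314, 14, -6  ⇒  Σ = 488
Area = |Σ|/2 = 244.

244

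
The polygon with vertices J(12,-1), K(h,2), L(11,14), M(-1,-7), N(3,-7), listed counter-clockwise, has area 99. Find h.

The doubled signed area Σ (x_i y_{i+1} − x_{i+1} y_i) is linear in h.
With h=0 it equals 48; the coefficient of h is 15 (from the two edges through K).
So 15·h + 48 = 2·99 = 198 ⇒ h = 10.

10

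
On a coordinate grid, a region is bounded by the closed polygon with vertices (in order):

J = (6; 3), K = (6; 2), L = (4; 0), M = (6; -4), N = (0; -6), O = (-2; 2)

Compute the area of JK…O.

48

Σ = (-6) + (-8) + (-16) + (-36) + (-12) + (-18) = -96
Area = |Σ|/2 = 48.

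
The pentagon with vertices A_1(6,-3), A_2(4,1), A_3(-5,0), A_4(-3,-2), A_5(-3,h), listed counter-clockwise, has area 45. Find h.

The doubled signed area Σ (x_i y_{i+1} − x_{i+1} y_i) is linear in h.
With h=0 it equals 36; the coefficient of h is -9 (from the two edges through A_5).
So -9·h + 36 = 2·45 = 90 ⇒ h = -6.

-6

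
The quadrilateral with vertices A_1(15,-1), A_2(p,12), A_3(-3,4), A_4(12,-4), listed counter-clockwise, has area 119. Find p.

The doubled signed area Σ (x_i y_{i+1} − x_{i+1} y_i) is linear in p.
With p=0 it equals 228; the coefficient of p is 5 (from the two edges through A_2).
So 5·p + 228 = 2·119 = 238 ⇒ p = 2.

2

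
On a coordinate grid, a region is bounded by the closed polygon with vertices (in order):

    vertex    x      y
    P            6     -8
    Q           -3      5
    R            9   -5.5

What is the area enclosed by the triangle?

30.75

Apply the shoelace (surveyor's) formula: 2A = Σ (x_i·y_{i+1} − x_{i+1}·y_i), indices taken mod 3.
Cross-terms: 6, -28.5, -39  ⇒  Σ = -61.5
Area = |Σ|/2 = 30.75.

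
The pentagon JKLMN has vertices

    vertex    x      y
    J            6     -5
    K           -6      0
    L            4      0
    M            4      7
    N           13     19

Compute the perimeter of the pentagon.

70

|JK| = √((-12)² + (5)²) = √169 = 13
|KL| = √((10)² + (0)²) = √100 = 10
|LM| = √((0)² + (7)²) = √49 = 7
|MN| = √((9)² + (12)²) = √225 = 15
|NJ| = √((-7)² + (-24)²) = √625 = 25
Perimeter = 13 + 10 + 7 + 15 + 25 = 70.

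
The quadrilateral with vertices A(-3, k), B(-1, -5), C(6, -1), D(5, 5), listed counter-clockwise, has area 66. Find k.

Write out the shoelace sum; only the two edges meeting at A involve k:
2·Area = [(5·k − (-3)·5) + ((-3)·(-5) − (-1)·k)] + 66
       = 6·k + 96 = 132
⇒ k = 6.

6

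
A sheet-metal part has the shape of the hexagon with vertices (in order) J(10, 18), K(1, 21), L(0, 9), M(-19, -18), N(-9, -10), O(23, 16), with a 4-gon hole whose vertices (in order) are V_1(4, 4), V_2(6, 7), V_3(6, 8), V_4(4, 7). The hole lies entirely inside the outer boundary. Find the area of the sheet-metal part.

Outer boundary:
Apply the shoelace (surveyor's) formula: 2A = Σ (x_i·y_{i+1} − x_{i+1}·y_i), indices taken mod 6.
J→K: (10)(21) − (1)(18) = 192
K→L: (1)(9) − (0)(21) = 9
L→M: (0)(-18) − (-19)(9) = 171
M→N: (-19)(-10) − (-9)(-18) = 28
N→O: (-9)(16) − (23)(-10) = 86
O→J: (23)(18) − (10)(16) = 254
Σ = 740
Area = |Σ|/2 = 370.
Hole:
Apply the shoelace formula: 2A = Σ (x_i·y_{i+1} − x_{i+1}·y_i), indices taken mod 4.
V_1→V_2: (4)(7) − (6)(4) = 4
V_2→V_3: (6)(8) − (6)(7) = 6
V_3→V_4: (6)(7) − (4)(8) = 10
V_4→V_1: (4)(4) − (4)(7) = -12
Σ = 8
Area = |Σ|/2 = 4.
Net area = 370 − 4 = 366.

366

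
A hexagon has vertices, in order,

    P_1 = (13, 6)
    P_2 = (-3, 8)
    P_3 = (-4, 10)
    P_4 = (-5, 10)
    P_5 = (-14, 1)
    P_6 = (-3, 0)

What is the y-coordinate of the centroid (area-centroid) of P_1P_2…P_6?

554/127

Apply Gauss's area formula. First the cross-terms c_i = x_i·y_{i+1} − x_{i+1}·y_i:
  122, 2, 10, 135, 3, -18  ⇒  2A = 254, A = 127.
Then Σ (y_i + y_{i+1})·c_i = 3324, so ȳ = 3324 / (6·127) = 554/127.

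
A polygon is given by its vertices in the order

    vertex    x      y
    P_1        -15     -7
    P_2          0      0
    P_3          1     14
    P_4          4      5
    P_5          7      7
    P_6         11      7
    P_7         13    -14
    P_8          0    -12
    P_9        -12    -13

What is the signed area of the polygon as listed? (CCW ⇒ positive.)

-371

Σ = (0) + (0) + (-51) + (-7) + (-28) + (-245) + (-156) + (-144) + (-111) = -742
Signed area = Σ/2 = -371 (negative ⇒ clockwise traversal).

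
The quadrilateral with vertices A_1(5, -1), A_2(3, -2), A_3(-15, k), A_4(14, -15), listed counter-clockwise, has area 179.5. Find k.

The doubled signed area Σ (x_i y_{i+1} − x_{i+1} y_i) is linear in k.
With k=0 it equals 249; the coefficient of k is -11 (from the two edges through A_3).
So -11·k + 249 = 2·179.5 = 359 ⇒ k = -10.

-10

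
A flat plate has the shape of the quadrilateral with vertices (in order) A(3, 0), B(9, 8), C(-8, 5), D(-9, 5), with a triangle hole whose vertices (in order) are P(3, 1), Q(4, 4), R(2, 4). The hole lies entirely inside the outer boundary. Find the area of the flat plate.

58.5

Outer boundary:
Apply the surveyor's formula: 2A = Σ (x_i·y_{i+1} − x_{i+1}·y_i), indices taken mod 4.
Σ = (24) + (109) + (5) + (-15) = 123
Area = |Σ|/2 = 61.5.
Hole:
Apply the surveyor's formula: 2A = Σ (x_i·y_{i+1} − x_{i+1}·y_i), indices taken mod 3.
Cross-terms: 8, 8, -10  ⇒  Σ = 6
Area = |Σ|/2 = 3.
Net area = 61.5 − 3 = 58.5.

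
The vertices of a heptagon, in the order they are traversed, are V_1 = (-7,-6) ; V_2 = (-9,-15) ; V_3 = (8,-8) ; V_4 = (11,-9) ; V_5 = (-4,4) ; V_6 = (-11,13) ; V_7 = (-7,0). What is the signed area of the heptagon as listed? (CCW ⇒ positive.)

Σ = (51) + (192) + (16) + (8) + (-8) + (91) + (42) = 392
Signed area = Σ/2 = 196 (positive ⇒ counter-clockwise traversal).

196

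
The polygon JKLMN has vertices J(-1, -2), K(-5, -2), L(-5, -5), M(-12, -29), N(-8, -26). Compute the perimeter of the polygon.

62

|JK| = √((-4)² + (0)²) = √16 = 4
|KL| = √((0)² + (-3)²) = √9 = 3
|LM| = √((-7)² + (-24)²) = √625 = 25
|MN| = √((4)² + (3)²) = √25 = 5
|NJ| = √((7)² + (24)²) = √625 = 25
Perimeter = 4 + 3 + 25 + 5 + 25 = 62.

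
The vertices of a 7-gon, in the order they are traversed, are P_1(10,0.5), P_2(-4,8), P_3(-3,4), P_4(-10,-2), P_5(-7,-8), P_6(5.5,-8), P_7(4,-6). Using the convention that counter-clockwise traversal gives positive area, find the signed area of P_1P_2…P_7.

Σ = (82) + (8) + (46) + (66) + (100) + (-1) + (62) = 363
Signed area = Σ/2 = 181.5 (positive ⇒ counter-clockwise traversal).

181.5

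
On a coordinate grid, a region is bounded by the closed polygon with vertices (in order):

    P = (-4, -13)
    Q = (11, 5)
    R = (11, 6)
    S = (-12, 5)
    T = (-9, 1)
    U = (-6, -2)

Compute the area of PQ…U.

194

Apply the shoelace (surveyor's) formula: 2A = Σ (x_i·y_{i+1} − x_{i+1}·y_i), indices taken mod 6.
Σ = (123) + (11) + (127) + (33) + (24) + (70) = 388
Area = |Σ|/2 = 194.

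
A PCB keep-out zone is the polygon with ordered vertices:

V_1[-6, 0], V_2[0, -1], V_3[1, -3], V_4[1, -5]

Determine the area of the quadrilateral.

12.5

Apply the surveyor's formula: 2A = Σ (x_i·y_{i+1} − x_{i+1}·y_i), indices taken mod 4.
Σ = (6) + (1) + (-2) + (-30) = -25
Area = |Σ|/2 = 12.5.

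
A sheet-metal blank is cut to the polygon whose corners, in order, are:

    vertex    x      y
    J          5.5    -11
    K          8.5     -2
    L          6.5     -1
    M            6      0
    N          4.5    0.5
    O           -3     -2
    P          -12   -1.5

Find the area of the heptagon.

104.625

Cross-terms: 82.5, 4.5, 6, 3, -7.5, -19.5, 140.25  ⇒  Σ = 209.25
Area = |Σ|/2 = 104.625.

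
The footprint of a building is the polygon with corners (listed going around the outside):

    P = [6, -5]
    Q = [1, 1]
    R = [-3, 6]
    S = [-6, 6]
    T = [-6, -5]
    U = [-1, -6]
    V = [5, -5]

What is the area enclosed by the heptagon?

Σ = (11) + (9) + (18) + (66) + (31) + (35) + (5) = 175
Area = |Σ|/2 = 87.5.

87.5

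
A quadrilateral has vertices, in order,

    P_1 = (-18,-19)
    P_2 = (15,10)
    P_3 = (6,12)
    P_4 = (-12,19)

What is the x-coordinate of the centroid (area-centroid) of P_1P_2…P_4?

-203/39

Apply Gauss's area formula. First the cross-terms c_i = x_i·y_{i+1} − x_{i+1}·y_i:
  105, 120, 258, 570  ⇒  2A = 1053, A = 526.5.
Then Σ (x_i + x_{i+1})·c_i = -16443, so x̄ = -16443 / (6·526.5) = -203/39.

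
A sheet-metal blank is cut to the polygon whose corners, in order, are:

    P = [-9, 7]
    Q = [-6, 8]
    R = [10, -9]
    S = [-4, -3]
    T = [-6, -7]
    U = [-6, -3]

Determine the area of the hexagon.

Σ = (-30) + (-26) + (-66) + (10) + (-24) + (-69) = -205
Area = |Σ|/2 = 102.5.

102.5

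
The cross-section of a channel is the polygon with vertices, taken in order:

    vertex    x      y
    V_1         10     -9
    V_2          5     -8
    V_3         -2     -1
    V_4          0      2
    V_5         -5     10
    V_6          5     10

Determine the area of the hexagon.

147.5

Apply Gauss's area formula: 2A = Σ (x_i·y_{i+1} − x_{i+1}·y_i), indices taken mod 6.
V_1→V_2: (10)(-8) − (5)(-9) = -35
V_2→V_3: (5)(-1) − (-2)(-8) = -21
V_3→V_4: (-2)(2) − (0)(-1) = -4
V_4→V_5: (0)(10) − (-5)(2) = 10
V_5→V_6: (-5)(10) − (5)(10) = -100
V_6→V_1: (5)(-9) − (10)(10) = -145
Σ = -295
Area = |Σ|/2 = 147.5.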